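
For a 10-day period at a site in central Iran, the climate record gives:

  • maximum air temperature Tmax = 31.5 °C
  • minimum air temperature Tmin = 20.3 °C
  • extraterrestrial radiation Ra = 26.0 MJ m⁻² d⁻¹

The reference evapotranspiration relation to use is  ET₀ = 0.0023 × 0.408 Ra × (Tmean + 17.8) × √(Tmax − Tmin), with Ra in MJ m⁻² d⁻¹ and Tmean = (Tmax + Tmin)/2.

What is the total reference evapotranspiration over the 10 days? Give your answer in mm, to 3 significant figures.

35.7 mm

Tmean = (31.5 + 20.3)/2 = 25.90 °C
0.408 Ra = 0.408 × 26.0 = 10.6080 mm/d equivalent
ET₀ = 0.0023 × 10.6080 × (25.90 + 17.8) × √11.2 = 0.0023 × 10.6080 × 43.70 × 3.3466 = 3.5682 mm/d
Over 10 days: 3.5682 × 10 = 35.682 mm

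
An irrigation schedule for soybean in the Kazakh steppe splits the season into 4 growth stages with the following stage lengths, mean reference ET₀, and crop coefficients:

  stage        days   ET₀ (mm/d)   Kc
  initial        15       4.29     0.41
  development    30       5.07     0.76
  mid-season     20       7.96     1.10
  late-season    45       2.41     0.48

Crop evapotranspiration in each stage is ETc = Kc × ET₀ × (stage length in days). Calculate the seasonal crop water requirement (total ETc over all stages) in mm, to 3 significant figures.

369 mm

initial: 0.41 × 4.29 × 15 = 26.38 mm
development: 0.76 × 5.07 × 30 = 115.60 mm
mid-season: 1.10 × 7.96 × 20 = 175.12 mm
late-season: 0.48 × 2.41 × 45 = 52.06 mm
Seasonal total = 369.16 mm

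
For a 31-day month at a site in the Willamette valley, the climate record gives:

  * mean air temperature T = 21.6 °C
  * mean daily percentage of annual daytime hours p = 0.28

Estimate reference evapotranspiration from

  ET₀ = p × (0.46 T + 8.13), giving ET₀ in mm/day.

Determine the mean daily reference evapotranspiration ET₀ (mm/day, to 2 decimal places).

5.06 mm/day

ET₀ = 0.28 × (0.46 × 21.6 + 8.13) = 0.28 × 18.066 = 5.0585 mm/d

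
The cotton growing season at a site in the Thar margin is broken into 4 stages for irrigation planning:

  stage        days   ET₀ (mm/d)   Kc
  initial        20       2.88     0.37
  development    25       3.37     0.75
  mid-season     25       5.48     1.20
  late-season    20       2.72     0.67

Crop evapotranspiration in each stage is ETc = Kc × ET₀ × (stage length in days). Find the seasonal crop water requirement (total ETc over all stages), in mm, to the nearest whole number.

initial: 0.37 × 2.88 × 20 = 21.31 mm
development: 0.75 × 3.37 × 25 = 63.19 mm
mid-season: 1.20 × 5.48 × 25 = 164.40 mm
late-season: 0.67 × 2.72 × 20 = 36.45 mm
Seasonal total = 285.35 mm

285 mm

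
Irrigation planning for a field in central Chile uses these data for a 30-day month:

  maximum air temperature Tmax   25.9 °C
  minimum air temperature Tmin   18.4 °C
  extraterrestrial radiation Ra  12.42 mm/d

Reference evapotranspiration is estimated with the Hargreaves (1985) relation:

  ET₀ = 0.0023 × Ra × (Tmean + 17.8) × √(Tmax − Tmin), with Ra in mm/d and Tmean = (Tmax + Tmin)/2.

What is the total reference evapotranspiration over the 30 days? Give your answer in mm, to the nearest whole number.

94 mm

Tmean = (25.9 + 18.4)/2 = 22.15 °C
ET₀ = 0.0023 × 12.42 × (22.15 + 17.8) × √7.5 = 0.0023 × 12.42 × 39.95 × 2.7386 = 3.1253 mm/d
Over 30 days: 3.1253 × 30 = 93.759 mm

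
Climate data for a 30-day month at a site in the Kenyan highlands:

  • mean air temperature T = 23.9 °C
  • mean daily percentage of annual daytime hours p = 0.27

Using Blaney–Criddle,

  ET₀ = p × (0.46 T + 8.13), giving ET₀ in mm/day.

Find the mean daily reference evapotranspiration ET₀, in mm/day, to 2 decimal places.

ET₀ = 0.27 × (0.46 × 23.9 + 8.13) = 0.27 × 19.124 = 5.1635 mm/d

5.16 mm/day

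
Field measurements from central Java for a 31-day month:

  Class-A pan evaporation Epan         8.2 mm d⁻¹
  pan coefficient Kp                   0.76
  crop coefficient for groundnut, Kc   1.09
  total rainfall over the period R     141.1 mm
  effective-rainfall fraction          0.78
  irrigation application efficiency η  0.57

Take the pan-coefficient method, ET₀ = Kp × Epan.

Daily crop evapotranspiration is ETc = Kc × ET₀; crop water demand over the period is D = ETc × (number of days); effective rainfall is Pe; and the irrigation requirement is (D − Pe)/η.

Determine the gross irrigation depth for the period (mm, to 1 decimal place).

ET₀ = 0.76 × 8.2 = 6.2320 mm/d
ETc = Kc × ET₀ = 1.09 × 6.2320 = 6.7929 mm/d
Crop demand D = ETc × 31 d = 6.7929 × 31 = 210.580 mm
Pe = 0.78 × 141.1 = 110.058 mm
D − Pe = 210.580 − 110.058 = 100.522 mm
Gross irrigation = 100.522 / 0.57 = 176.354 mm

176.4 mm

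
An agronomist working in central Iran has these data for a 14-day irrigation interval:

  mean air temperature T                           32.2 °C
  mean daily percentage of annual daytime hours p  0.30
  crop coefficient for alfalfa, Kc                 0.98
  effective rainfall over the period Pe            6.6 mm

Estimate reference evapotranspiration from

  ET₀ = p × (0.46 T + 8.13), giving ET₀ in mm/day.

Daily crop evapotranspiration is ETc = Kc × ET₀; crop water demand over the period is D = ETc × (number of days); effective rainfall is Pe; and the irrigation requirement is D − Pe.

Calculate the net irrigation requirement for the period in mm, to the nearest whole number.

88 mm

ET₀ = 0.30 × (0.46 × 32.2 + 8.13) = 0.30 × 22.942 = 6.8826 mm/d
ETc = Kc × ET₀ = 0.98 × 6.8826 = 6.7449 mm/d
Crop demand D = ETc × 14 d = 6.7449 × 14 = 94.429 mm
D − Pe = 94.429 − 6.6 = 87.829 mm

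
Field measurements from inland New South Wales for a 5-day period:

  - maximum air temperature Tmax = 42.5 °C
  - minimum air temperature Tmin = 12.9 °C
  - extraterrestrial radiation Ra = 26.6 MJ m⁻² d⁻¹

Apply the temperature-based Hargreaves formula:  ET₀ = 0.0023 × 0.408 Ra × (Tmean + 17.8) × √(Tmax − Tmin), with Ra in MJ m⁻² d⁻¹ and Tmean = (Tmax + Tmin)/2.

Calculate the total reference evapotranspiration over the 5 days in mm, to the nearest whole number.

Tmean = (42.5 + 12.9)/2 = 27.70 °C
0.408 Ra = 0.408 × 26.6 = 10.8528 mm/d equivalent
ET₀ = 0.0023 × 10.8528 × (27.70 + 17.8) × √29.6 = 0.0023 × 10.8528 × 45.50 × 5.4406 = 6.1791 mm/d
Over 5 days: 6.1791 × 5 = 30.896 mm

31 mm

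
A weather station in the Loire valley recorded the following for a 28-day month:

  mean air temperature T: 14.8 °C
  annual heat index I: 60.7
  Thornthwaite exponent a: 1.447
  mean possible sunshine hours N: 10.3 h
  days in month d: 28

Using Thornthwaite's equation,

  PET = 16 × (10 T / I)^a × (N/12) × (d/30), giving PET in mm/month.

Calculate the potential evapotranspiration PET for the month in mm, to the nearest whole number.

10T/I = 10 × 14.8 / 60.7 = 2.4382
(10T/I)^a = 2.4382^1.447 = 3.6315
Uncorrected PET = 16 × 3.6315 = 58.104 mm
Correction = (N/12)(d/30) = (10.3/12)(28/30) = 0.8011
PET = 58.104 × 0.8011 = 46.547 mm/month

47 mm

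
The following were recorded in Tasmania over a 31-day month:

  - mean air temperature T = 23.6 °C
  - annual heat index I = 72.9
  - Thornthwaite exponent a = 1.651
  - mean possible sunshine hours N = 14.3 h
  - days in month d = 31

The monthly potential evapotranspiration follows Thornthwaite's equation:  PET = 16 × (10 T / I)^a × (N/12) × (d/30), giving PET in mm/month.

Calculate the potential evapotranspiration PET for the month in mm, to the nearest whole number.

137 mm

10T/I = 10 × 23.6 / 72.9 = 3.2373
(10T/I)^a = 3.2373^1.651 = 6.9552
Uncorrected PET = 16 × 6.9552 = 111.283 mm
Correction = (N/12)(d/30) = (14.3/12)(31/30) = 1.2314
PET = 111.283 × 1.2314 = 137.034 mm/month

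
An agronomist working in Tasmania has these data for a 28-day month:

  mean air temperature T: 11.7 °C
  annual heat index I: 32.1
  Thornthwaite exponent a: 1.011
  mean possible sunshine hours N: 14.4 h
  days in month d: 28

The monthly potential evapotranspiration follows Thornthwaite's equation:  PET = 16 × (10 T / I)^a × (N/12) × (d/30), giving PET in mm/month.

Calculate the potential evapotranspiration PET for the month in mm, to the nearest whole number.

10T/I = 10 × 11.7 / 32.1 = 3.6449
(10T/I)^a = 3.6449^1.011 = 3.6971
Uncorrected PET = 16 × 3.6971 = 59.154 mm
Correction = (N/12)(d/30) = (14.4/12)(28/30) = 1.1200
PET = 59.154 × 1.1200 = 66.252 mm/month

66 mm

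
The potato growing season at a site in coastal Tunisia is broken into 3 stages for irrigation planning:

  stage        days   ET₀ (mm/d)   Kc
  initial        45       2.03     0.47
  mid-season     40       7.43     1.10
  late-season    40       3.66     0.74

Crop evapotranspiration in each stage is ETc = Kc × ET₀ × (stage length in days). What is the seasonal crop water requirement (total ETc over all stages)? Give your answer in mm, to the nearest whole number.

478 mm

initial: 0.47 × 2.03 × 45 = 42.93 mm
mid-season: 1.10 × 7.43 × 40 = 326.92 mm
late-season: 0.74 × 3.66 × 40 = 108.34 mm
Seasonal total = 478.19 mm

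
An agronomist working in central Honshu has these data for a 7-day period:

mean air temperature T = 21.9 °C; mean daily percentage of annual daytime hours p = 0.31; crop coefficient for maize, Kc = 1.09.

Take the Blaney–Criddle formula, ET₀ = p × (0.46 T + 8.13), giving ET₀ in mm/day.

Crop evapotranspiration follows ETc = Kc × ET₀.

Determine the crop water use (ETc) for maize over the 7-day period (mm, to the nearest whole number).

43 mm

ET₀ = 0.31 × (0.46 × 21.9 + 8.13) = 0.31 × 18.204 = 5.6432 mm/d
ETc = Kc × ET₀ = 1.09 × 5.6432 = 6.1511 mm/d
Over 7 days: 6.1511 × 7 = 43.058 mm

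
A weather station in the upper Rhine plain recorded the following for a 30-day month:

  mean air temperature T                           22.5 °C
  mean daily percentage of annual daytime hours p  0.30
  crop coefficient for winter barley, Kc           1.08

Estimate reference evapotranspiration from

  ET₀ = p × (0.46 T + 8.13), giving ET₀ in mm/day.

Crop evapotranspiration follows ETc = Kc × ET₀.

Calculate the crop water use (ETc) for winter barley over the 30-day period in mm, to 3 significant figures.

180 mm

ET₀ = 0.30 × (0.46 × 22.5 + 8.13) = 0.30 × 18.480 = 5.5440 mm/d
ETc = Kc × ET₀ = 1.08 × 5.5440 = 5.9875 mm/d
Over 30 days: 5.9875 × 30 = 179.625 mm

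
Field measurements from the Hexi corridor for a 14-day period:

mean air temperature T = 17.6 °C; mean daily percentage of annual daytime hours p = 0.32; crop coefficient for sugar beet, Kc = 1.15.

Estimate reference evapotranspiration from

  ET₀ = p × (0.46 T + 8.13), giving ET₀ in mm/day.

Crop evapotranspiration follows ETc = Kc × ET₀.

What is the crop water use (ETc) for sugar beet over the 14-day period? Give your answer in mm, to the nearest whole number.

84 mm

ET₀ = 0.32 × (0.46 × 17.6 + 8.13) = 0.32 × 16.226 = 5.1923 mm/d
ETc = Kc × ET₀ = 1.15 × 5.1923 = 5.9711 mm/d
Over 14 days: 5.9711 × 14 = 83.595 mm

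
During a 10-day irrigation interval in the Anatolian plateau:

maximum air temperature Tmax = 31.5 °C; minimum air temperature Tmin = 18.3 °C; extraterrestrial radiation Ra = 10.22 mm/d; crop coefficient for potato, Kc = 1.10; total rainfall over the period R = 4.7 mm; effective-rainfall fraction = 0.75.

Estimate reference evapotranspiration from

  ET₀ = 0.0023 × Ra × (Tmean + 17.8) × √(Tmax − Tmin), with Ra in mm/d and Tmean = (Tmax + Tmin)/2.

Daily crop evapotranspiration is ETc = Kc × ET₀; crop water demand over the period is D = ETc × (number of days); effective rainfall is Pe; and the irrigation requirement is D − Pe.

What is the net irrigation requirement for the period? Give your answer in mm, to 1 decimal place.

Tmean = (31.5 + 18.3)/2 = 24.90 °C
ET₀ = 0.0023 × 10.22 × (24.90 + 17.8) × √13.2 = 0.0023 × 10.22 × 42.70 × 3.6332 = 3.6467 mm/d
ETc = Kc × ET₀ = 1.10 × 3.6467 = 4.0114 mm/d
Crop demand D = ETc × 10 d = 4.0114 × 10 = 40.114 mm
Pe = 0.75 × 4.7 = 3.525 mm
D − Pe = 40.114 − 3.525 = 36.589 mm

36.6 mm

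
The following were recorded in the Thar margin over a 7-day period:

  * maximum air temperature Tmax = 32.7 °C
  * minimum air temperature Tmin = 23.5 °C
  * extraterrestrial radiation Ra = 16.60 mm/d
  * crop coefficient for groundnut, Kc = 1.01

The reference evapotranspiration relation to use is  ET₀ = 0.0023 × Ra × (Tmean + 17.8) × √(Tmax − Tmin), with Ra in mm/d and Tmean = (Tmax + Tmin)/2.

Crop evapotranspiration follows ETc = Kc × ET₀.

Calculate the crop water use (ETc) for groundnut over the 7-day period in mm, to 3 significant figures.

Tmean = (32.7 + 23.5)/2 = 28.10 °C
ET₀ = 0.0023 × 16.60 × (28.10 + 17.8) × √9.2 = 0.0023 × 16.60 × 45.90 × 3.0332 = 5.3156 mm/d
ETc = Kc × ET₀ = 1.01 × 5.3156 = 5.3688 mm/d
Over 7 days: 5.3688 × 7 = 37.582 mm

37.6 mm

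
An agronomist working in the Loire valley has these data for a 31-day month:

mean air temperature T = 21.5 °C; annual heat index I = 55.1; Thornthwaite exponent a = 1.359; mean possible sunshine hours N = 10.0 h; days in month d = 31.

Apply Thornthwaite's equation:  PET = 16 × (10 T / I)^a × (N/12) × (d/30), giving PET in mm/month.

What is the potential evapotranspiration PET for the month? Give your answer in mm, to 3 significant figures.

87.6 mm

10T/I = 10 × 21.5 / 55.1 = 3.9020
(10T/I)^a = 3.9020^1.359 = 6.3615
Uncorrected PET = 16 × 6.3615 = 101.784 mm
Correction = (N/12)(d/30) = (10.0/12)(31/30) = 0.8611
PET = 101.784 × 0.8611 = 87.646 mm/month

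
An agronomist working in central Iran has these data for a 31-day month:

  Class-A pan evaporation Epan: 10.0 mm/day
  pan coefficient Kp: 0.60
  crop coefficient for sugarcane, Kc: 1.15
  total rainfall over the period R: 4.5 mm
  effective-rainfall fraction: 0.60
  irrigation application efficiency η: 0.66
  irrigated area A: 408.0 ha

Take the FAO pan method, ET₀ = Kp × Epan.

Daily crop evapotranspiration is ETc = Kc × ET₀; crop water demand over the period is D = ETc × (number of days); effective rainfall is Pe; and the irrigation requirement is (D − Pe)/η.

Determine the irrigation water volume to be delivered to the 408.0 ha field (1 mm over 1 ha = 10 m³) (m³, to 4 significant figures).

ET₀ = 0.60 × 10.0 = 6.0000 mm/d
ETc = Kc × ET₀ = 1.15 × 6.0000 = 6.9000 mm/d
Crop demand D = ETc × 31 d = 6.9000 × 31 = 213.900 mm
Pe = 0.60 × 4.5 = 2.700 mm
D − Pe = 213.900 − 2.700 = 211.200 mm
Gross irrigation = 211.200 / 0.66 = 320.000 mm
Volume = 320.000 mm × 408.0 ha × 10 = 1305600.0 m³

1306000 m³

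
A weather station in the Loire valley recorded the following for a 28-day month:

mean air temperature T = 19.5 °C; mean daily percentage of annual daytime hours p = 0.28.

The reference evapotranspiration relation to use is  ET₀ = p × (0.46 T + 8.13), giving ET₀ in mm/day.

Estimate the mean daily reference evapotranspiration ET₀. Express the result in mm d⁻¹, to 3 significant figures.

4.79 mm d⁻¹

ET₀ = 0.28 × (0.46 × 19.5 + 8.13) = 0.28 × 17.100 = 4.7880 mm/d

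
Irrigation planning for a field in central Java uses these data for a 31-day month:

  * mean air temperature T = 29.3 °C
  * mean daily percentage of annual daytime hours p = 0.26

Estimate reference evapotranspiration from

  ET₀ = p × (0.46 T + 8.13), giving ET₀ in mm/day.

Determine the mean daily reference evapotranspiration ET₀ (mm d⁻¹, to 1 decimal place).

ET₀ = 0.26 × (0.46 × 29.3 + 8.13) = 0.26 × 21.608 = 5.6181 mm/d

5.6 mm d⁻¹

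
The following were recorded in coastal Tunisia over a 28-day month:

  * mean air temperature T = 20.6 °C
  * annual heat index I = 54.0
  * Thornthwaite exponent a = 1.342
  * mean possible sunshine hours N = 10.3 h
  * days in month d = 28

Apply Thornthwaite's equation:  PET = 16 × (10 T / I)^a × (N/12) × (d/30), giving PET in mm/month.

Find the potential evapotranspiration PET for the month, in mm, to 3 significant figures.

10T/I = 10 × 20.6 / 54.0 = 3.8148
(10T/I)^a = 3.8148^1.342 = 6.0302
Uncorrected PET = 16 × 6.0302 = 96.483 mm
Correction = (N/12)(d/30) = (10.3/12)(28/30) = 0.8011
PET = 96.483 × 0.8011 = 77.293 mm/month

77.3 mm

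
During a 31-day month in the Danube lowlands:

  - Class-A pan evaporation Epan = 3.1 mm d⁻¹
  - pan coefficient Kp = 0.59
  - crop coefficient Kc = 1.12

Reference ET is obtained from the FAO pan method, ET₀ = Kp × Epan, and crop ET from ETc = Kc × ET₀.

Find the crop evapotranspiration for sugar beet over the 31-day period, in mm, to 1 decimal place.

63.5 mm

ET₀ = 0.59 × 3.1 = 1.8290 mm/d
ETc = Kc × ET₀ = 1.12 × 1.8290 = 2.0485 mm/d
Over 31 days: 2.0485 × 31 = 63.504 mm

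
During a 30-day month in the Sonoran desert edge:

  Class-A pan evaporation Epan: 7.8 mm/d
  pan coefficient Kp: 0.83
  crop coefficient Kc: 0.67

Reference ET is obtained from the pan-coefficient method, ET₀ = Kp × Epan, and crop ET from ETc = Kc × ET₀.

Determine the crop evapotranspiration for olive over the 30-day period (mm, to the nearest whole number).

ET₀ = 0.83 × 7.8 = 6.4740 mm/d
ETc = Kc × ET₀ = 0.67 × 6.4740 = 4.3376 mm/d
Over 30 days: 4.3376 × 30 = 130.128 mm

130 mm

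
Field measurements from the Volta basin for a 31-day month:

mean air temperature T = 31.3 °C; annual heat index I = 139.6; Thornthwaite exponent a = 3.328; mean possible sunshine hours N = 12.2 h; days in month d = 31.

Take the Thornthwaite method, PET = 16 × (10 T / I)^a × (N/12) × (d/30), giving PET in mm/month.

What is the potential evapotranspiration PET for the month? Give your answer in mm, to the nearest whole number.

247 mm

10T/I = 10 × 31.3 / 139.6 = 2.2421
(10T/I)^a = 2.2421^3.328 = 14.6886
Uncorrected PET = 16 × 14.6886 = 235.018 mm
Correction = (N/12)(d/30) = (12.2/12)(31/30) = 1.0506
PET = 235.018 × 1.0506 = 246.910 mm/month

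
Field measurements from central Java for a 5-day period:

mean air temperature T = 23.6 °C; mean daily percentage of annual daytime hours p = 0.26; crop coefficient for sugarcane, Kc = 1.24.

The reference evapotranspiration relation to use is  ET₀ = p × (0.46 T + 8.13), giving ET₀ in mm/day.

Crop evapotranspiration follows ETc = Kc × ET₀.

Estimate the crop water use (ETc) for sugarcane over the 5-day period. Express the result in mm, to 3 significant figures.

ET₀ = 0.26 × (0.46 × 23.6 + 8.13) = 0.26 × 18.986 = 4.9364 mm/d
ETc = Kc × ET₀ = 1.24 × 4.9364 = 6.1211 mm/d
Over 5 days: 6.1211 × 5 = 30.606 mm

30.6 mm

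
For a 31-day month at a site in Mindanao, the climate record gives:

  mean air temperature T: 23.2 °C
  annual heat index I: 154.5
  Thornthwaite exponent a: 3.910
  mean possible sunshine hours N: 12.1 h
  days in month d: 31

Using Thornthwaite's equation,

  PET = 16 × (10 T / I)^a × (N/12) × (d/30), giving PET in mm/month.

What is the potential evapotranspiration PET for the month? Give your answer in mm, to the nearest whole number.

10T/I = 10 × 23.2 / 154.5 = 1.5016
(10T/I)^a = 1.5016^3.910 = 4.9015
Uncorrected PET = 16 × 4.9015 = 78.424 mm
Correction = (N/12)(d/30) = (12.1/12)(31/30) = 1.0419
PET = 78.424 × 1.0419 = 81.710 mm/month

82 mm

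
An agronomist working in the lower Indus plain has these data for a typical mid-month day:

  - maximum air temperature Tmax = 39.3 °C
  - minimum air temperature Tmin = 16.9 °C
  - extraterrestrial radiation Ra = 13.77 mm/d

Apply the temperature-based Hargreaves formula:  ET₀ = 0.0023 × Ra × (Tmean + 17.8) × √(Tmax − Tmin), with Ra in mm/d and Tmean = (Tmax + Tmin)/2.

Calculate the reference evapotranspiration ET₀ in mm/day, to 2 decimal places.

Tmean = (39.3 + 16.9)/2 = 28.10 °C
ET₀ = 0.0023 × 13.77 × (28.10 + 17.8) × √22.4 = 0.0023 × 13.77 × 45.90 × 4.7329 = 6.8802 mm/d

6.88 mm/day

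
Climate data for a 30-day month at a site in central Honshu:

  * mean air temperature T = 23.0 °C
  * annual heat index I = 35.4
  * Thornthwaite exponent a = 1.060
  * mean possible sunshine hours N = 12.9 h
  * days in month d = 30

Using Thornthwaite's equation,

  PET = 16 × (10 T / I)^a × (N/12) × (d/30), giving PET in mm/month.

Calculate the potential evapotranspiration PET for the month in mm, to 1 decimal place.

10T/I = 10 × 23.0 / 35.4 = 6.4972
(10T/I)^a = 6.4972^1.060 = 7.2693
Uncorrected PET = 16 × 7.2693 = 116.309 mm
Correction = (N/12)(d/30) = (12.9/12)(30/30) = 1.0750
PET = 116.309 × 1.0750 = 125.032 mm/month

125.0 mm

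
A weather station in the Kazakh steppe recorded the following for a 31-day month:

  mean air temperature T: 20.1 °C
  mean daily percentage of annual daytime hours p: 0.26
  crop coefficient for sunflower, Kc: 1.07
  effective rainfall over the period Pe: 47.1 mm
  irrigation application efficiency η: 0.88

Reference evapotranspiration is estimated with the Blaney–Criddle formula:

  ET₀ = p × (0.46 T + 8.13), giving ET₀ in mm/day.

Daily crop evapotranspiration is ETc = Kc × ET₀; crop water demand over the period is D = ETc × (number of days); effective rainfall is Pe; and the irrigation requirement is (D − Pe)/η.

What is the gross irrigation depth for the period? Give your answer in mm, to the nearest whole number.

117 mm

ET₀ = 0.26 × (0.46 × 20.1 + 8.13) = 0.26 × 17.376 = 4.5178 mm/d
ETc = Kc × ET₀ = 1.07 × 4.5178 = 4.8340 mm/d
Crop demand D = ETc × 31 d = 4.8340 × 31 = 149.854 mm
D − Pe = 149.854 − 47.1 = 102.754 mm
Gross irrigation = 102.754 / 0.88 = 116.766 mm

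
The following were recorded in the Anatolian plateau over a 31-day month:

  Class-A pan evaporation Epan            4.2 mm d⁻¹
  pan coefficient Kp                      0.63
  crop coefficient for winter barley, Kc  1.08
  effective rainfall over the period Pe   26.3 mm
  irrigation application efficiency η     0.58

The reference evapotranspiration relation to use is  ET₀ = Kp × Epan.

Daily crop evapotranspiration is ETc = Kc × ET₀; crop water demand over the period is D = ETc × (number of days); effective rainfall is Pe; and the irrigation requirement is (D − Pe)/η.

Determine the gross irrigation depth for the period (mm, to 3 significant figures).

ET₀ = 0.63 × 4.2 = 2.6460 mm/d
ETc = Kc × ET₀ = 1.08 × 2.6460 = 2.8577 mm/d
Crop demand D = ETc × 31 d = 2.8577 × 31 = 88.589 mm
D − Pe = 88.589 − 26.3 = 62.289 mm
Gross irrigation = 62.289 / 0.58 = 107.395 mm

107 mm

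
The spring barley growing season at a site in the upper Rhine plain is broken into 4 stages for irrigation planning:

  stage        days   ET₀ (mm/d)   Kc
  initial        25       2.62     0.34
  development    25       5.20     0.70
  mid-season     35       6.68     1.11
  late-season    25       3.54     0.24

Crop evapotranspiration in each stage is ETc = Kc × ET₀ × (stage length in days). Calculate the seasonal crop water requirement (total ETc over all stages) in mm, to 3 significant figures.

initial: 0.34 × 2.62 × 25 = 22.27 mm
development: 0.70 × 5.20 × 25 = 91.00 mm
mid-season: 1.11 × 6.68 × 35 = 259.52 mm
late-season: 0.24 × 3.54 × 25 = 21.24 mm
Seasonal total = 394.03 mm

394 mm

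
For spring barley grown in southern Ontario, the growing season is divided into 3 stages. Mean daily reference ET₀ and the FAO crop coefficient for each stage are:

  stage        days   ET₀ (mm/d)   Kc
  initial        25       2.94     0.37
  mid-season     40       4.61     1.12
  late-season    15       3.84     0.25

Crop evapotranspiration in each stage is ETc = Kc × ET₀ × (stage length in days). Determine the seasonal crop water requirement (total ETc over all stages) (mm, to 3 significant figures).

initial: 0.37 × 2.94 × 25 = 27.20 mm
mid-season: 1.12 × 4.61 × 40 = 206.53 mm
late-season: 0.25 × 3.84 × 15 = 14.40 mm
Seasonal total = 248.13 mm

248 mm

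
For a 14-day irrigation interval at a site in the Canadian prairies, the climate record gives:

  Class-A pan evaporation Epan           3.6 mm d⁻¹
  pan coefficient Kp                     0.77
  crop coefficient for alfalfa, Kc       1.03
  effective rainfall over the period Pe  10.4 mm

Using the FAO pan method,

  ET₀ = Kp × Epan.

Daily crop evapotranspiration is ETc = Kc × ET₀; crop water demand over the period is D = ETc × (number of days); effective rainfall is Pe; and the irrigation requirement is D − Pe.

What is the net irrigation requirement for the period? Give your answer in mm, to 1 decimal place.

ET₀ = 0.77 × 3.6 = 2.7720 mm/d
ETc = Kc × ET₀ = 1.03 × 2.7720 = 2.8552 mm/d
Crop demand D = ETc × 14 d = 2.8552 × 14 = 39.973 mm
D − Pe = 39.973 − 10.4 = 29.573 mm

29.6 mm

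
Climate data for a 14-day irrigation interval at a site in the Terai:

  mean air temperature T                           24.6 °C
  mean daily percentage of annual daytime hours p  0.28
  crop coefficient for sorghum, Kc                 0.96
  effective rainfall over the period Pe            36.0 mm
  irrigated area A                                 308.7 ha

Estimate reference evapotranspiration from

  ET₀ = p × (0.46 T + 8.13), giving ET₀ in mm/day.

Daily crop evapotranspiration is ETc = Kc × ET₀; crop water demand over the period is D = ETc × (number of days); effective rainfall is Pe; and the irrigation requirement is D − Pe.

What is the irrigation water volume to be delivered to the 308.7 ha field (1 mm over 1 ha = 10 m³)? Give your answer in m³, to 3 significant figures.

ET₀ = 0.28 × (0.46 × 24.6 + 8.13) = 0.28 × 19.446 = 5.4449 mm/d
ETc = Kc × ET₀ = 0.96 × 5.4449 = 5.2271 mm/d
Crop demand D = ETc × 14 d = 5.2271 × 14 = 73.179 mm
D − Pe = 73.179 − 36.0 = 37.179 mm
Volume = 37.179 mm × 308.7 ha × 10 = 114771.6 m³

115000 m³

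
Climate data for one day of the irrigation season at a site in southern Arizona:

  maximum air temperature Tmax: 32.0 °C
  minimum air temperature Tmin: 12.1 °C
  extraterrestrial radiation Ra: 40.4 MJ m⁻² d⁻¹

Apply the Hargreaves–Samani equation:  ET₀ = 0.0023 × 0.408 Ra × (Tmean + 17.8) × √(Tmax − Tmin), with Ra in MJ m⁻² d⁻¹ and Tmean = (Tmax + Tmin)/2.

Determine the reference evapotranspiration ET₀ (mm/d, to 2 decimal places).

Tmean = (32.0 + 12.1)/2 = 22.05 °C
0.408 Ra = 0.408 × 40.4 = 16.4832 mm/d equivalent
ET₀ = 0.0023 × 16.4832 × (22.05 + 17.8) × √19.9 = 0.0023 × 16.4832 × 39.85 × 4.4609 = 6.7394 mm/d

6.74 mm/d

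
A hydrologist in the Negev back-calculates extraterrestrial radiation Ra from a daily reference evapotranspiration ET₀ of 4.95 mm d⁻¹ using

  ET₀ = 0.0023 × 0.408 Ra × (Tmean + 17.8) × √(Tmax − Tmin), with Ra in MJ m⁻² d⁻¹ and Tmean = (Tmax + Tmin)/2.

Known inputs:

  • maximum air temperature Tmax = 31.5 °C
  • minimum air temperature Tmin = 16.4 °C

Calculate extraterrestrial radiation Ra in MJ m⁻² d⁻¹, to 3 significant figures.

32.5 MJ m⁻² d⁻¹

Tmean = (31.5+16.4)/2 = 23.95 °C; ΔT = 15.1
Ra = ET₀ / [0.0023 × 0.408 × (Tmean+17.8) × √ΔT]
   = 4.95 / (0.0023 × 0.408 × 41.75 × 3.8859) = 32.514 MJ m⁻² d⁻¹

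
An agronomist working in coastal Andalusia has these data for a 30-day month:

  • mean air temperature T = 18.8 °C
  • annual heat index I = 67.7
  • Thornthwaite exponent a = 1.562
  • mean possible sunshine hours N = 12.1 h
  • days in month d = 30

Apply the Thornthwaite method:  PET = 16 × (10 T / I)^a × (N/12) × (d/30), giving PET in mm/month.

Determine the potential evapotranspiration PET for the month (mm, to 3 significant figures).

79.5 mm

10T/I = 10 × 18.8 / 67.7 = 2.7770
(10T/I)^a = 2.7770^1.562 = 4.9302
Uncorrected PET = 16 × 4.9302 = 78.883 mm
Correction = (N/12)(d/30) = (12.1/12)(30/30) = 1.0083
PET = 78.883 × 1.0083 = 79.538 mm/month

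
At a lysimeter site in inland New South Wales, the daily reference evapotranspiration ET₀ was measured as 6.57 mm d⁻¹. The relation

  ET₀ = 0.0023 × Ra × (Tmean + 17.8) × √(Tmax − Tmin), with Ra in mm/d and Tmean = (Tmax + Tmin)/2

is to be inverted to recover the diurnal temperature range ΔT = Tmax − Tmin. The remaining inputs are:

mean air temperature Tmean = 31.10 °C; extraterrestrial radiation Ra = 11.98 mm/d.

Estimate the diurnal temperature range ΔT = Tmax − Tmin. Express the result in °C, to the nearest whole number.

24 °C

√ΔT = ET₀ / [0.0023 × Ra × (Tmean+17.8)] = 6.57 / (0.0023 × 11.98 × 48.90) = 4.8761
ΔT = 4.8761² = 23.776 °C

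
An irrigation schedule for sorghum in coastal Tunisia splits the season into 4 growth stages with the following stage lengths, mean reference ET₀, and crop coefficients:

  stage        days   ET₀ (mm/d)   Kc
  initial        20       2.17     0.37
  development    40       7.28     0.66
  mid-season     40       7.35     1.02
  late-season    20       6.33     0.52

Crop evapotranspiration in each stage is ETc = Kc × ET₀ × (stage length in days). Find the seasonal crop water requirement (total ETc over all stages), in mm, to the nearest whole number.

574 mm

initial: 0.37 × 2.17 × 20 = 16.06 mm
development: 0.66 × 7.28 × 40 = 192.19 mm
mid-season: 1.02 × 7.35 × 40 = 299.88 mm
late-season: 0.52 × 6.33 × 20 = 65.83 mm
Seasonal total = 573.96 mm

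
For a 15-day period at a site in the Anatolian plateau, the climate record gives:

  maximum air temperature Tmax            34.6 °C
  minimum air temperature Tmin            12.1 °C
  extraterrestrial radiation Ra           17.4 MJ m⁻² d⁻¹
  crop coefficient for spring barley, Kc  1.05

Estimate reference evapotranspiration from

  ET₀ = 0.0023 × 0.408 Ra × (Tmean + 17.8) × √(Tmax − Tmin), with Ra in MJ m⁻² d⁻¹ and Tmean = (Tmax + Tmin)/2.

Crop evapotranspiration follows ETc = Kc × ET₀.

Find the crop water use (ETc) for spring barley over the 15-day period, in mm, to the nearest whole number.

Tmean = (34.6 + 12.1)/2 = 23.35 °C
0.408 Ra = 0.408 × 17.4 = 7.0992 mm/d equivalent
ET₀ = 0.0023 × 7.0992 × (23.35 + 17.8) × √22.5 = 0.0023 × 7.0992 × 41.15 × 4.7434 = 3.1871 mm/d
ETc = Kc × ET₀ = 1.05 × 3.1871 = 3.3465 mm/d
Over 15 days: 3.3465 × 15 = 50.198 mm

50 mm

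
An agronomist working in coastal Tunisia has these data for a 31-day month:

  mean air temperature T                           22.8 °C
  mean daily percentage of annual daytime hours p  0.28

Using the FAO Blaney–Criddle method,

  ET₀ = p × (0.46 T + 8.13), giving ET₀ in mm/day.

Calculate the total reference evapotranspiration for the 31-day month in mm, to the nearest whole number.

162 mm

ET₀ = 0.28 × (0.46 × 22.8 + 8.13) = 0.28 × 18.618 = 5.2130 mm/d
Monthly total = 5.2130 × 31 = 161.603 mm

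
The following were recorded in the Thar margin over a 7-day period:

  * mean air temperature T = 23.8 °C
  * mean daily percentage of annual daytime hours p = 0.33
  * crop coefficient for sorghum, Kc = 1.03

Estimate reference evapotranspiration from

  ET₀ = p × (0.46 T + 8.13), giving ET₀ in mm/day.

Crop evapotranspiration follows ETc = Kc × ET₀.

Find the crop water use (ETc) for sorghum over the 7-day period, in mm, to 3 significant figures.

ET₀ = 0.33 × (0.46 × 23.8 + 8.13) = 0.33 × 19.078 = 6.2957 mm/d
ETc = Kc × ET₀ = 1.03 × 6.2957 = 6.4846 mm/d
Over 7 days: 6.4846 × 7 = 45.392 mm

45.4 mm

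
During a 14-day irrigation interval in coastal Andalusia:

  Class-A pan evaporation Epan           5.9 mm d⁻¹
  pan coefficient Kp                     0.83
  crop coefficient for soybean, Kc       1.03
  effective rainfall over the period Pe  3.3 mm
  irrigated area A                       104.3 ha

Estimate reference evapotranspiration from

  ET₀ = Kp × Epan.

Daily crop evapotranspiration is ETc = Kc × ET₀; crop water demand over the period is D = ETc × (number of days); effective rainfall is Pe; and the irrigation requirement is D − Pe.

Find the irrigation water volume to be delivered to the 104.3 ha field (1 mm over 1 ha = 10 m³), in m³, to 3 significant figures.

70200 m³

ET₀ = 0.83 × 5.9 = 4.8970 mm/d
ETc = Kc × ET₀ = 1.03 × 4.8970 = 5.0439 mm/d
Crop demand D = ETc × 14 d = 5.0439 × 14 = 70.615 mm
D − Pe = 70.615 − 3.3 = 67.315 mm
Volume = 67.315 mm × 104.3 ha × 10 = 70209.5 m³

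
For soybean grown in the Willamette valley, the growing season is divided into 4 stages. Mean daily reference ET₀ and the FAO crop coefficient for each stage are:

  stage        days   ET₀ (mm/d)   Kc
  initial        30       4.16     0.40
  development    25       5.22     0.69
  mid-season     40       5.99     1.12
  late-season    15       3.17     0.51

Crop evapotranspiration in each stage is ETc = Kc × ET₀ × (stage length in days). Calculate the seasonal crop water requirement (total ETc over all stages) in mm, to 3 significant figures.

initial: 0.40 × 4.16 × 30 = 49.92 mm
development: 0.69 × 5.22 × 25 = 90.05 mm
mid-season: 1.12 × 5.99 × 40 = 268.35 mm
late-season: 0.51 × 3.17 × 15 = 24.25 mm
Seasonal total = 432.57 mm

433 mm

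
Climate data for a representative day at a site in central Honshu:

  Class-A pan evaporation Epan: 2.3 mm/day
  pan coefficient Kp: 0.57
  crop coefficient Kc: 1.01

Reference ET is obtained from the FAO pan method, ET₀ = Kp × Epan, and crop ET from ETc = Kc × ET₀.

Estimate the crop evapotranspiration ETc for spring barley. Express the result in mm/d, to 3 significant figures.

1.32 mm/d

ET₀ = 0.57 × 2.3 = 1.3110 mm/d
ETc = Kc × ET₀ = 1.01 × 1.3110 = 1.3241 mm/d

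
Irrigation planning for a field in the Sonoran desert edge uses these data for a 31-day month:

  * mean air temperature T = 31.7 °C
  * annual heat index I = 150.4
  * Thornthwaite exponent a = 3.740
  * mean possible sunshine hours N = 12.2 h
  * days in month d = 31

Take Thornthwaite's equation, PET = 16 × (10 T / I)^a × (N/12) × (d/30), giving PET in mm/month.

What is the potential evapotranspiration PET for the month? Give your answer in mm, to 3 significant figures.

273 mm

10T/I = 10 × 31.7 / 150.4 = 2.1077
(10T/I)^a = 2.1077^3.740 = 16.2572
Uncorrected PET = 16 × 16.2572 = 260.115 mm
Correction = (N/12)(d/30) = (12.2/12)(31/30) = 1.0506
PET = 260.115 × 1.0506 = 273.277 mm/month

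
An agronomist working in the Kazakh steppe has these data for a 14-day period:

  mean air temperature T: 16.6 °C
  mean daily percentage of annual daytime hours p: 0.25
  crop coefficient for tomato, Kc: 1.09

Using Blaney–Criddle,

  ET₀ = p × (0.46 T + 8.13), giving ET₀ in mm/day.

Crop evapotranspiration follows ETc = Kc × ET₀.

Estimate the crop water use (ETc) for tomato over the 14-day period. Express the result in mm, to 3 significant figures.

ET₀ = 0.25 × (0.46 × 16.6 + 8.13) = 0.25 × 15.766 = 3.9415 mm/d
ETc = Kc × ET₀ = 1.09 × 3.9415 = 4.2962 mm/d
Over 14 days: 4.2962 × 14 = 60.147 mm

60.1 mm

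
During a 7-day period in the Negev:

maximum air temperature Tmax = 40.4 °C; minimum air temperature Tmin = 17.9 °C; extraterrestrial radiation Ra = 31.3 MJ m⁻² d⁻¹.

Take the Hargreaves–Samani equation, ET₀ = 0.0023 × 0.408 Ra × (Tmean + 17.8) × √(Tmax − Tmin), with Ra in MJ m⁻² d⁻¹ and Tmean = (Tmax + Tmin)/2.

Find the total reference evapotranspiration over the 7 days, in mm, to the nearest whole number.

Tmean = (40.4 + 17.9)/2 = 29.15 °C
0.408 Ra = 0.408 × 31.3 = 12.7704 mm/d equivalent
ET₀ = 0.0023 × 12.7704 × (29.15 + 17.8) × √22.5 = 0.0023 × 12.7704 × 46.95 × 4.7434 = 6.5412 mm/d
Over 7 days: 6.5412 × 7 = 45.788 mm

46 mm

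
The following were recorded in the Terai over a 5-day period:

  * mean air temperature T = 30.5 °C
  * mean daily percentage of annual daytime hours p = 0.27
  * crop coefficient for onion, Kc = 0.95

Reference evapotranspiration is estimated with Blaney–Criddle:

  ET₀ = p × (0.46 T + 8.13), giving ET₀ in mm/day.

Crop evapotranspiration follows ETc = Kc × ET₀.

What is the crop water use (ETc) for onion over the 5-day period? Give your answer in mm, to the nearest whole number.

ET₀ = 0.27 × (0.46 × 30.5 + 8.13) = 0.27 × 22.160 = 5.9832 mm/d
ETc = Kc × ET₀ = 0.95 × 5.9832 = 5.6840 mm/d
Over 5 days: 5.6840 × 5 = 28.420 mm

28 mm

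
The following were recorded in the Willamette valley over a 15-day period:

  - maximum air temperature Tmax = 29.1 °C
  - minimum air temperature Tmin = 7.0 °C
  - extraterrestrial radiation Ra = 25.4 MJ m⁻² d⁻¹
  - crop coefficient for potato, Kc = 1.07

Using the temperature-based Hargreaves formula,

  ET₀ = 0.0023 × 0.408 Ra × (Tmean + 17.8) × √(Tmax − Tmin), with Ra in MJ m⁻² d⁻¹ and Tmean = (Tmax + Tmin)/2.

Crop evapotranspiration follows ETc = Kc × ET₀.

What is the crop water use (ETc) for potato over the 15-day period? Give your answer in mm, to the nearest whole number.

Tmean = (29.1 + 7.0)/2 = 18.05 °C
0.408 Ra = 0.408 × 25.4 = 10.3632 mm/d equivalent
ET₀ = 0.0023 × 10.3632 × (18.05 + 17.8) × √22.1 = 0.0023 × 10.3632 × 35.85 × 4.7011 = 4.0171 mm/d
ETc = Kc × ET₀ = 1.07 × 4.0171 = 4.2983 mm/d
Over 15 days: 4.2983 × 15 = 64.475 mm

64 mm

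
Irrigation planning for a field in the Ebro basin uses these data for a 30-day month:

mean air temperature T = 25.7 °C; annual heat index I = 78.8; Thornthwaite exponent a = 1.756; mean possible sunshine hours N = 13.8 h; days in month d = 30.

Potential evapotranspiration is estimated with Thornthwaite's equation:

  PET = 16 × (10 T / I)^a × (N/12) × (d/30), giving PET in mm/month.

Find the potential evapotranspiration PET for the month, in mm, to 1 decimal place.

146.7 mm

10T/I = 10 × 25.7 / 78.8 = 3.2614
(10T/I)^a = 3.2614^1.756 = 7.9715
Uncorrected PET = 16 × 7.9715 = 127.544 mm
Correction = (N/12)(d/30) = (13.8/12)(30/30) = 1.1500
PET = 127.544 × 1.1500 = 146.676 mm/month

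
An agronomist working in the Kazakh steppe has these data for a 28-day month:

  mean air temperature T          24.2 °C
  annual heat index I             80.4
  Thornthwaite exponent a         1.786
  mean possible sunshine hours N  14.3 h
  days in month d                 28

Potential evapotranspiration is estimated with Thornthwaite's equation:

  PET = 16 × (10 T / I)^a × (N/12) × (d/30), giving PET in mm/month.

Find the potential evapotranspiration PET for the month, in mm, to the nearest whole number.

127 mm

10T/I = 10 × 24.2 / 80.4 = 3.0100
(10T/I)^a = 3.0100^1.786 = 7.1568
Uncorrected PET = 16 × 7.1568 = 114.509 mm
Correction = (N/12)(d/30) = (14.3/12)(28/30) = 1.1122
PET = 114.509 × 1.1122 = 127.357 mm/month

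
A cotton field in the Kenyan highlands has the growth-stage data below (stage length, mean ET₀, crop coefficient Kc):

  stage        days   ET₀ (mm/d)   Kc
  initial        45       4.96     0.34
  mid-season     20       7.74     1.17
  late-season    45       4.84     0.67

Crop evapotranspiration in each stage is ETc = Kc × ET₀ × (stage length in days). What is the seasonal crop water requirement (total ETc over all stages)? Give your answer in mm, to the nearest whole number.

403 mm

initial: 0.34 × 4.96 × 45 = 75.89 mm
mid-season: 1.17 × 7.74 × 20 = 181.12 mm
late-season: 0.67 × 4.84 × 45 = 145.93 mm
Seasonal total = 402.94 mm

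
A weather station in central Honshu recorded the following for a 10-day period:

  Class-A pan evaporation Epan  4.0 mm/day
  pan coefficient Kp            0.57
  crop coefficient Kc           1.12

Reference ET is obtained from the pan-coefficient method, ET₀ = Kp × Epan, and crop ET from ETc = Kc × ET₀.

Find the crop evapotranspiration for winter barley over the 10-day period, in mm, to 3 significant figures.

ET₀ = 0.57 × 4.0 = 2.2800 mm/d
ETc = Kc × ET₀ = 1.12 × 2.2800 = 2.5536 mm/d
Over 10 days: 2.5536 × 10 = 25.536 mm

25.5 mm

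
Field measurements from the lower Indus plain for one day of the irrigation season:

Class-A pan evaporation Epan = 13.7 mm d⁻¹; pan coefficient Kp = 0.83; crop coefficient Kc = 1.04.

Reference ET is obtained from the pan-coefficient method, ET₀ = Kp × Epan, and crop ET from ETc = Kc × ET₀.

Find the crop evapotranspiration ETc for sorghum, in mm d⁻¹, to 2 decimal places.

ET₀ = 0.83 × 13.7 = 11.3710 mm/d
ETc = Kc × ET₀ = 1.04 × 11.3710 = 11.8258 mm/d

11.83 mm d⁻¹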